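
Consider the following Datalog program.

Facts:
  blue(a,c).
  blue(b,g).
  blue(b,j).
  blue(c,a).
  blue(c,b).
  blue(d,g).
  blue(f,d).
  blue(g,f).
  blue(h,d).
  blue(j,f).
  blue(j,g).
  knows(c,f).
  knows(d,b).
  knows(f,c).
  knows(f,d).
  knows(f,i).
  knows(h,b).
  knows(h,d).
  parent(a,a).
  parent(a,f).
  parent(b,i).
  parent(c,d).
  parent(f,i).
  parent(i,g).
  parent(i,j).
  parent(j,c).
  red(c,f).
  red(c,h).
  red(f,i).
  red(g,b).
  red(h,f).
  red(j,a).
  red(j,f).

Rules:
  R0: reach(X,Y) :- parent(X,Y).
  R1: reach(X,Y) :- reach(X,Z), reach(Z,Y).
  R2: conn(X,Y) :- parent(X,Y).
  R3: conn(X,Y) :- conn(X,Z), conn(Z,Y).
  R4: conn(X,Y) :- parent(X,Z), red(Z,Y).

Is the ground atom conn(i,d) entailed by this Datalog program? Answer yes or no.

round 1: derive conn(a,a) via R2 from parent(a,a)
round 1: derive conn(a,f) via R2 from parent(a,f)
round 1: derive conn(b,i) via R2 from parent(b,i)
round 1: derive conn(c,d) via R2 from parent(c,d)
round 1: derive conn(f,i) via R2 from parent(f,i)
round 1: derive conn(i,g) via R2 from parent(i,g)
round 1: derive conn(i,j) via R2 from parent(i,j)
round 1: derive conn(j,c) via R2 from parent(j,c)
round 1: derive conn(a,i) via R4 from parent(a,f), red(f,i)
round 1: derive conn(i,a) via R4 from parent(i,j), red(j,a)
round 1: derive conn(i,b) via R4 from parent(i,g), red(g,b)
round 1: derive conn(i,f) via R4 from parent(i,j), red(j,f)
round 1: derive conn(j,f) via R4 from parent(j,c), red(c,f)
round 1: derive conn(j,h) via R4 from parent(j,c), red(c,h)
round 2: derive conn(a,b) via R3 from conn(a,i), conn(i,b)
round 2: derive conn(a,g) via R3 from conn(a,i), conn(i,g)
round 2: derive conn(a,j) via R3 from conn(a,i), conn(i,j)
round 2: derive conn(b,a) via R3 from conn(b,i), conn(i,a)
round 2: derive conn(b,b) via R3 from conn(b,i), conn(i,b)
round 2: derive conn(b,f) via R3 from conn(b,i), conn(i,f)
round 2: derive conn(b,g) via R3 from conn(b,i), conn(i,g)
round 2: derive conn(b,j) via R3 from conn(b,i), conn(i,j)
round 2: derive conn(f,a) via R3 from conn(f,i), conn(i,a)
round 2: derive conn(f,b) via R3 from conn(f,i), conn(i,b)
round 2: derive conn(f,f) via R3 from conn(f,i), conn(i,f)
round 2: derive conn(f,g) via R3 from conn(f,i), conn(i,g)
round 2: derive conn(f,j) via R3 from conn(f,i), conn(i,j)
round 2: derive conn(i,c) via R3 from conn(i,j), conn(j,c)
round 2: derive conn(i,h) via R3 from conn(i,j), conn(j,h)
round 2: derive conn(i,i) via R3 from conn(i,a), conn(a,i)
round 2: derive conn(j,d) via R3 from conn(j,c), conn(c,d)
round 2: derive conn(j,i) via R3 from conn(j,f), conn(f,i)
round 3: derive conn(a,c) via R3 from conn(a,i), conn(i,c)
round 3: derive conn(a,d) via R3 from conn(a,j), conn(j,d)
round 3: derive conn(a,h) via R3 from conn(a,i), conn(i,h)
round 3: derive conn(b,c) via R3 from conn(b,i), conn(i,c)
round 3: derive conn(b,d) via R3 from conn(b,j), conn(j,d)
round 3: derive conn(b,h) via R3 from conn(b,i), conn(i,h)
round 3: derive conn(f,c) via R3 from conn(f,i), conn(i,c)
round 3: derive conn(f,d) via R3 from conn(f,j), conn(j,d)
round 3: derive conn(f,h) via R3 from conn(f,i), conn(i,h)
round 3: derive conn(i,d) via R3 from conn(i,c), conn(c,d)
round 3: derive conn(j,a) via R3 from conn(j,f), conn(f,a)
round 3: derive conn(j,b) via R3 from conn(j,f), conn(f,b)
round 3: derive conn(j,g) via R3 from conn(j,f), conn(f,g)
round 3: derive conn(j,j) via R3 from conn(j,f), conn(f,j)

yes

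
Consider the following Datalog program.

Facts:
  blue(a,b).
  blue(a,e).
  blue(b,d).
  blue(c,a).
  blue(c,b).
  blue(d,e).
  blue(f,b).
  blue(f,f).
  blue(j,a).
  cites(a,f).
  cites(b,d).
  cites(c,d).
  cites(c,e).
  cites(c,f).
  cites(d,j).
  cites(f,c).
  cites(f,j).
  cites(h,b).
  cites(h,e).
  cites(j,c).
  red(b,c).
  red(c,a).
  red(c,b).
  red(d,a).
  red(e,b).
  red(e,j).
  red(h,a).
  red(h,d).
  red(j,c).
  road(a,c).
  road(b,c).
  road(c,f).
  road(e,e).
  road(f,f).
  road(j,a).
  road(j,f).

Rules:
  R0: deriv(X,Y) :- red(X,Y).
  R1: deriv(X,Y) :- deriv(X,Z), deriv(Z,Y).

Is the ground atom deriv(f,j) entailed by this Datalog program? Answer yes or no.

no

round 1: derive deriv(b,c) via R0 from red(b,c)
round 1: derive deriv(c,a) via R0 from red(c,a)
round 1: derive deriv(c,b) via R0 from red(c,b)
round 1: derive deriv(d,a) via R0 from red(d,a)
round 1: derive deriv(e,b) via R0 from red(e,b)
round 1: derive deriv(e,j) via R0 from red(e,j)
round 1: derive deriv(h,a) via R0 from red(h,a)
round 1: derive deriv(h,d) via R0 from red(h,d)
round 1: derive deriv(j,c) via R0 from red(j,c)
round 2: derive deriv(b,a) via R1 from deriv(b,c), deriv(c,a)
round 2: derive deriv(b,b) via R1 from deriv(b,c), deriv(c,b)
round 2: derive deriv(c,c) via R1 from deriv(c,b), deriv(b,c)
round 2: derive deriv(e,c) via R1 from deriv(e,b), deriv(b,c)
round 2: derive deriv(j,a) via R1 from deriv(j,c), deriv(c,a)
round 2: derive deriv(j,b) via R1 from deriv(j,c), deriv(c,b)
round 3: derive deriv(e,a) via R1 from deriv(e,b), deriv(b,a)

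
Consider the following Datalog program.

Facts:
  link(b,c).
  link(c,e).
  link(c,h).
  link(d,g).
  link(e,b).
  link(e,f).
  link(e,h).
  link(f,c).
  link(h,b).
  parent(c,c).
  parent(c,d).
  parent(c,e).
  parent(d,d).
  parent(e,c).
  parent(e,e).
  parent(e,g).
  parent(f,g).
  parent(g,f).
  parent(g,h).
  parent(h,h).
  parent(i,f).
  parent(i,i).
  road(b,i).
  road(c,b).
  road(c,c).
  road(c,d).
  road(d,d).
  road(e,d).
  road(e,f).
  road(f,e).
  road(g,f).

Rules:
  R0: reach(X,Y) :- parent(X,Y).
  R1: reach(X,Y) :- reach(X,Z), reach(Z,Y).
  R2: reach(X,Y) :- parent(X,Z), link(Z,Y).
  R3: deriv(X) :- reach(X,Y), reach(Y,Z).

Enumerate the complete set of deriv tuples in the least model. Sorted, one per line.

round 1: derive reach(c,c) via R0 from parent(c,c)
round 1: derive reach(c,d) via R0 from parent(c,d)
round 1: derive reach(c,e) via R0 from parent(c,e)
round 1: derive reach(d,d) via R0 from parent(d,d)
round 1: derive reach(e,c) via R0 from parent(e,c)
round 1: derive reach(e,e) via R0 from parent(e,e)
round 1: derive reach(e,g) via R0 from parent(e,g)
round 1: derive reach(f,g) via R0 from parent(f,g)
round 1: derive reach(g,f) via R0 from parent(g,f)
round 1: derive reach(g,h) via R0 from parent(g,h)
round 1: derive reach(h,h) via R0 from parent(h,h)
round 1: derive reach(i,f) via R0 from parent(i,f)
round 1: derive reach(i,i) via R0 from parent(i,i)
round 1: derive reach(c,b) via R2 from parent(c,e), link(e,b)
round 1: derive reach(c,f) via R2 from parent(c,e), link(e,f)
round 1: derive reach(c,g) via R2 from parent(c,d), link(d,g)
round 1: derive reach(c,h) via R2 from parent(c,c), link(c,h)
round 1: derive reach(d,g) via R2 from parent(d,d), link(d,g)
round 1: derive reach(e,b) via R2 from parent(e,e), link(e,b)
round 1: derive reach(e,f) via R2 from parent(e,e), link(e,f)
round 1: derive reach(e,h) via R2 from parent(e,c), link(c,h)
round 1: derive reach(g,b) via R2 from parent(g,h), link(h,b)
round 1: derive reach(g,c) via R2 from parent(g,f), link(f,c)
round 1: derive reach(h,b) via R2 from parent(h,h), link(h,b)
round 1: derive reach(i,c) via R2 from parent(i,f), link(f,c)
round 2: derive reach(d,b) via R1 from reach(d,g), reach(g,b)
round 2: derive reach(d,c) via R1 from reach(d,g), reach(g,c)
round 2: derive reach(d,f) via R1 from reach(d,g), reach(g,f)
round 2: derive reach(d,h) via R1 from reach(d,g), reach(g,h)
round 2: derive reach(e,d) via R1 from reach(e,c), reach(c,d)
round 2: derive reach(f,b) via R1 from reach(f,g), reach(g,b)
round 2: derive reach(f,c) via R1 from reach(f,g), reach(g,c)
round 2: derive reach(f,f) via R1 from reach(f,g), reach(g,f)
round 2: derive reach(f,h) via R1 from reach(f,g), reach(g,h)
round 2: derive reach(g,d) via R1 from reach(g,c), reach(c,d)
round 2: derive reach(g,e) via R1 from reach(g,c), reach(c,e)
round 2: derive reach(g,g) via R1 from reach(g,c), reach(c,g)
round 2: derive reach(i,b) via R1 from reach(i,c), reach(c,b)
round 2: derive reach(i,d) via R1 from reach(i,c), reach(c,d)
round 2: derive reach(i,e) via R1 from reach(i,c), reach(c,e)
round 2: derive reach(i,g) via R1 from reach(i,c), reach(c,g)
round 2: derive reach(i,h) via R1 from reach(i,c), reach(c,h)
round 2: derive deriv(c) via R3 from reach(c,c), reach(c,b)
round 2: derive deriv(d) via R3 from reach(d,d), reach(d,d)
round 2: derive deriv(e) via R3 from reach(e,c), reach(c,b)
round 2: derive deriv(f) via R3 from reach(f,g), reach(g,b)
round 2: derive deriv(g) via R3 from reach(g,c), reach(c,b)
round 2: derive deriv(h) via R3 from reach(h,h), reach(h,b)
round 2: derive deriv(i) via R3 from reach(i,c), reach(c,b)
round 3: derive reach(d,e) via R1 from reach(d,c), reach(c,e)
round 3: derive reach(f,d) via R1 from reach(f,c), reach(c,d)
round 3: derive reach(f,e) via R1 from reach(f,c), reach(c,e)

deriv(c)
deriv(d)
deriv(e)
deriv(f)
deriv(g)
deriv(h)
deriv(i)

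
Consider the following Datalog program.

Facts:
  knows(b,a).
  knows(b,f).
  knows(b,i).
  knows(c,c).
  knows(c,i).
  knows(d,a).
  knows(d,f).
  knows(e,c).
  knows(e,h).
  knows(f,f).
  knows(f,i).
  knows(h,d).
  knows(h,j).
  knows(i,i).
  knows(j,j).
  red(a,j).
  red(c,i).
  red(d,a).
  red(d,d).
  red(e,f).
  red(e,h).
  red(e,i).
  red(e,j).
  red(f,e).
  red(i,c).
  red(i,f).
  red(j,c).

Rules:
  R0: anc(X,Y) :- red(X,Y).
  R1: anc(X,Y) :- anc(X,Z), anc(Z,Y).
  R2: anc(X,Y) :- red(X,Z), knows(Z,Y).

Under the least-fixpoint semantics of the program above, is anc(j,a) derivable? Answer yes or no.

yes

round 1: derive anc(a,j) via R0 from red(a,j)
round 1: derive anc(c,i) via R0 from red(c,i)
round 1: derive anc(d,a) via R0 from red(d,a)
round 1: derive anc(d,d) via R0 from red(d,d)
round 1: derive anc(e,f) via R0 from red(e,f)
round 1: derive anc(e,h) via R0 from red(e,h)
round 1: derive anc(e,i) via R0 from red(e,i)
round 1: derive anc(e,j) via R0 from red(e,j)
round 1: derive anc(f,e) via R0 from red(f,e)
round 1: derive anc(i,c) via R0 from red(i,c)
round 1: derive anc(i,f) via R0 from red(i,f)
round 1: derive anc(j,c) via R0 from red(j,c)
round 1: derive anc(d,f) via R2 from red(d,d), knows(d,f)
round 1: derive anc(e,d) via R2 from red(e,h), knows(h,d)
round 1: derive anc(f,c) via R2 from red(f,e), knows(e,c)
round 1: derive anc(f,h) via R2 from red(f,e), knows(e,h)
round 1: derive anc(i,i) via R2 from red(i,c), knows(c,i)
round 1: derive anc(j,i) via R2 from red(j,c), knows(c,i)
round 2: derive anc(a,c) via R1 from anc(a,j), anc(j,c)
round 2: derive anc(a,i) via R1 from anc(a,j), anc(j,i)
round 2: derive anc(c,c) via R1 from anc(c,i), anc(i,c)
round 2: derive anc(c,f) via R1 from anc(c,i), anc(i,f)
round 2: derive anc(d,c) via R1 from anc(d,f), anc(f,c)
round 2: derive anc(d,e) via R1 from anc(d,f), anc(f,e)
round 2: derive anc(d,h) via R1 from anc(d,f), anc(f,h)
round 2: derive anc(d,j) via R1 from anc(d,a), anc(a,j)
round 2: derive anc(e,a) via R1 from anc(e,d), anc(d,a)
round 2: derive anc(e,c) via R1 from anc(e,f), anc(f,c)
round 2: derive anc(e,e) via R1 from anc(e,f), anc(f,e)
round 2: derive anc(f,d) via R1 from anc(f,e), anc(e,d)
round 2: derive anc(f,f) via R1 from anc(f,e), anc(e,f)
round 2: derive anc(f,i) via R1 from anc(f,c), anc(c,i)
round 2: derive anc(f,j) via R1 from anc(f,e), anc(e,j)
round 2: derive anc(i,e) via R1 from anc(i,f), anc(f,e)
round 2: derive anc(i,h) via R1 from anc(i,f), anc(f,h)
round 2: derive anc(j,f) via R1 from anc(j,i), anc(i,f)
round 3: derive anc(a,e) via R1 from anc(a,i), anc(i,e)
round 3: derive anc(a,f) via R1 from anc(a,c), anc(c,f)
round 3: derive anc(a,h) via R1 from anc(a,i), anc(i,h)
round 3: derive anc(c,d) via R1 from anc(c,f), anc(f,d)
round 3: derive anc(c,e) via R1 from anc(c,f), anc(f,e)
round 3: derive anc(c,h) via R1 from anc(c,f), anc(f,h)
round 3: derive anc(c,j) via R1 from anc(c,f), anc(f,j)
round 3: derive anc(d,i) via R1 from anc(d,a), anc(a,i)
round 3: derive anc(f,a) via R1 from anc(f,d), anc(d,a)
round 3: derive anc(i,a) via R1 from anc(i,e), anc(e,a)
round 3: derive anc(i,d) via R1 from anc(i,e), anc(e,d)
round 3: derive anc(i,j) via R1 from anc(i,e), anc(e,j)
round 3: derive anc(j,d) via R1 from anc(j,f), anc(f,d)
round 3: derive anc(j,e) via R1 from anc(j,f), anc(f,e)
round 3: derive anc(j,h) via R1 from anc(j,f), anc(f,h)
round 3: derive anc(j,j) via R1 from anc(j,f), anc(f,j)
round 4: derive anc(a,a) via R1 from anc(a,e), anc(e,a)
round 4: derive anc(a,d) via R1 from anc(a,c), anc(c,d)
round 4: derive anc(c,a) via R1 from anc(c,d), anc(d,a)
round 4: derive anc(j,a) via R1 from anc(j,d), anc(d,a)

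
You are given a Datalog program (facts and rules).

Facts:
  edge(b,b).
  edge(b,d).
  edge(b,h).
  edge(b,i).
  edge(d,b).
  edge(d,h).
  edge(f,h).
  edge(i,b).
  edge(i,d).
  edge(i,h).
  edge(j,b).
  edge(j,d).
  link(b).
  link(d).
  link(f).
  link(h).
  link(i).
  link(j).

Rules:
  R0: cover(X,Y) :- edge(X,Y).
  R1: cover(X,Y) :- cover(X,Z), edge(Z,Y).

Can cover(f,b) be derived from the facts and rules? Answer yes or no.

no

round 1: derive cover(b,b) via R0 from edge(b,b)
round 1: derive cover(b,d) via R0 from edge(b,d)
round 1: derive cover(b,h) via R0 from edge(b,h)
round 1: derive cover(b,i) via R0 from edge(b,i)
round 1: derive cover(d,b) via R0 from edge(d,b)
round 1: derive cover(d,h) via R0 from edge(d,h)
round 1: derive cover(f,h) via R0 from edge(f,h)
round 1: derive cover(i,b) via R0 from edge(i,b)
round 1: derive cover(i,d) via R0 from edge(i,d)
round 1: derive cover(i,h) via R0 from edge(i,h)
round 1: derive cover(j,b) via R0 from edge(j,b)
round 1: derive cover(j,d) via R0 from edge(j,d)
round 2: derive cover(d,d) via R1 from cover(d,b), edge(b,d)
round 2: derive cover(d,i) via R1 from cover(d,b), edge(b,i)
round 2: derive cover(i,i) via R1 from cover(i,b), edge(b,i)
round 2: derive cover(j,h) via R1 from cover(j,b), edge(b,h)
round 2: derive cover(j,i) via R1 from cover(j,b), edge(b,i)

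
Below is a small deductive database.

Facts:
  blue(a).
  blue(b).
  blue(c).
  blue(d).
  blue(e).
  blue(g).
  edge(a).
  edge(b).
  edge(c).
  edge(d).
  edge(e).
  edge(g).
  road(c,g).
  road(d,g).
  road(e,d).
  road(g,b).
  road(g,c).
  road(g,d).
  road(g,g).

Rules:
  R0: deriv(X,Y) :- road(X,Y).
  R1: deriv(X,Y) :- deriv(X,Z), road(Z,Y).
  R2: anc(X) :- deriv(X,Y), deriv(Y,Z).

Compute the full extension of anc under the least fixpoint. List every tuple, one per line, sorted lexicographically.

anc(c)
anc(d)
anc(e)
anc(g)

round 1: derive deriv(c,g) via R0 from road(c,g)
round 1: derive deriv(d,g) via R0 from road(d,g)
round 1: derive deriv(e,d) via R0 from road(e,d)
round 1: derive deriv(g,b) via R0 from road(g,b)
round 1: derive deriv(g,c) via R0 from road(g,c)
round 1: derive deriv(g,d) via R0 from road(g,d)
round 1: derive deriv(g,g) via R0 from road(g,g)
round 2: derive deriv(c,b) via R1 from deriv(c,g), road(g,b)
round 2: derive deriv(c,c) via R1 from deriv(c,g), road(g,c)
round 2: derive deriv(c,d) via R1 from deriv(c,g), road(g,d)
round 2: derive deriv(d,b) via R1 from deriv(d,g), road(g,b)
round 2: derive deriv(d,c) via R1 from deriv(d,g), road(g,c)
round 2: derive deriv(d,d) via R1 from deriv(d,g), road(g,d)
round 2: derive deriv(e,g) via R1 from deriv(e,d), road(d,g)
round 2: derive anc(c) via R2 from deriv(c,g), deriv(g,b)
round 2: derive anc(d) via R2 from deriv(d,g), deriv(g,b)
round 2: derive anc(e) via R2 from deriv(e,d), deriv(d,g)
round 2: derive anc(g) via R2 from deriv(g,c), deriv(c,g)
round 3: derive deriv(e,b) via R1 from deriv(e,g), road(g,b)
round 3: derive deriv(e,c) via R1 from deriv(e,g), road(g,c)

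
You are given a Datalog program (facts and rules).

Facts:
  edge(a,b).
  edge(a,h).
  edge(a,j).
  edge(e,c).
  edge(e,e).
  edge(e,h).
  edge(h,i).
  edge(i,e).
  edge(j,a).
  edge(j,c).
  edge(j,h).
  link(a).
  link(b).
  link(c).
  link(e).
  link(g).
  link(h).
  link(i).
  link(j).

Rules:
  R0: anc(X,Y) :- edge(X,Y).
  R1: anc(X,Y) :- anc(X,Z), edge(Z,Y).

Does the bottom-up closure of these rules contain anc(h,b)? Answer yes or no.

round 1: derive anc(a,b) via R0 from edge(a,b)
round 1: derive anc(a,h) via R0 from edge(a,h)
round 1: derive anc(a,j) via R0 from edge(a,j)
round 1: derive anc(e,c) via R0 from edge(e,c)
round 1: derive anc(e,e) via R0 from edge(e,e)
round 1: derive anc(e,h) via R0 from edge(e,h)
round 1: derive anc(h,i) via R0 from edge(h,i)
round 1: derive anc(i,e) via R0 from edge(i,e)
round 1: derive anc(j,a) via R0 from edge(j,a)
round 1: derive anc(j,c) via R0 from edge(j,c)
round 1: derive anc(j,h) via R0 from edge(j,h)
round 2: derive anc(a,a) via R1 from anc(a,j), edge(j,a)
round 2: derive anc(a,c) via R1 from anc(a,j), edge(j,c)
round 2: derive anc(a,i) via R1 from anc(a,h), edge(h,i)
round 2: derive anc(e,i) via R1 from anc(e,h), edge(h,i)
round 2: derive anc(h,e) via R1 from anc(h,i), edge(i,e)
round 2: derive anc(i,c) via R1 from anc(i,e), edge(e,c)
round 2: derive anc(i,h) via R1 from anc(i,e), edge(e,h)
round 2: derive anc(j,b) via R1 from anc(j,a), edge(a,b)
round 2: derive anc(j,i) via R1 from anc(j,h), edge(h,i)
round 2: derive anc(j,j) via R1 from anc(j,a), edge(a,j)
round 3: derive anc(a,e) via R1 from anc(a,i), edge(i,e)
round 3: derive anc(h,c) via R1 from anc(h,e), edge(e,c)
round 3: derive anc(h,h) via R1 from anc(h,e), edge(e,h)
round 3: derive anc(i,i) via R1 from anc(i,h), edge(h,i)
round 3: derive anc(j,e) via R1 from anc(j,i), edge(i,e)

no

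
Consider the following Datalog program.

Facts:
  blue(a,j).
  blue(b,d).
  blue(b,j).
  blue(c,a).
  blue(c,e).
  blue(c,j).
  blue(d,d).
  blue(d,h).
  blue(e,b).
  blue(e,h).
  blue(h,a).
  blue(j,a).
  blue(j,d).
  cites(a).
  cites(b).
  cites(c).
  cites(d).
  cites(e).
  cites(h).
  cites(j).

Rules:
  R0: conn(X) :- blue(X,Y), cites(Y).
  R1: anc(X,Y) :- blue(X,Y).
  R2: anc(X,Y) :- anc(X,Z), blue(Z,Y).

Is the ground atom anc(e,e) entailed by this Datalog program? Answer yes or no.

round 1: derive anc(a,j) via R1 from blue(a,j)
round 1: derive anc(b,d) via R1 from blue(b,d)
round 1: derive anc(b,j) via R1 from blue(b,j)
round 1: derive anc(c,a) via R1 from blue(c,a)
round 1: derive anc(c,e) via R1 from blue(c,e)
round 1: derive anc(c,j) via R1 from blue(c,j)
round 1: derive anc(d,d) via R1 from blue(d,d)
round 1: derive anc(d,h) via R1 from blue(d,h)
round 1: derive anc(e,b) via R1 from blue(e,b)
round 1: derive anc(e,h) via R1 from blue(e,h)
round 1: derive anc(h,a) via R1 from blue(h,a)
round 1: derive anc(j,a) via R1 from blue(j,a)
round 1: derive anc(j,d) via R1 from blue(j,d)
round 2: derive anc(a,a) via R2 from anc(a,j), blue(j,a)
round 2: derive anc(a,d) via R2 from anc(a,j), blue(j,d)
round 2: derive anc(b,a) via R2 from anc(b,j), blue(j,a)
round 2: derive anc(b,h) via R2 from anc(b,d), blue(d,h)
round 2: derive anc(c,b) via R2 from anc(c,e), blue(e,b)
round 2: derive anc(c,d) via R2 from anc(c,j), blue(j,d)
round 2: derive anc(c,h) via R2 from anc(c,e), blue(e,h)
round 2: derive anc(d,a) via R2 from anc(d,h), blue(h,a)
round 2: derive anc(e,a) via R2 from anc(e,h), blue(h,a)
round 2: derive anc(e,d) via R2 from anc(e,b), blue(b,d)
round 2: derive anc(e,j) via R2 from anc(e,b), blue(b,j)
round 2: derive anc(h,j) via R2 from anc(h,a), blue(a,j)
round 2: derive anc(j,h) via R2 from anc(j,d), blue(d,h)
round 2: derive anc(j,j) via R2 from anc(j,a), blue(a,j)
round 3: derive anc(a,h) via R2 from anc(a,d), blue(d,h)
round 3: derive anc(d,j) via R2 from anc(d,a), blue(a,j)
round 3: derive anc(h,d) via R2 from anc(h,j), blue(j,d)
round 4: derive anc(h,h) via R2 from anc(h,d), blue(d,h)

no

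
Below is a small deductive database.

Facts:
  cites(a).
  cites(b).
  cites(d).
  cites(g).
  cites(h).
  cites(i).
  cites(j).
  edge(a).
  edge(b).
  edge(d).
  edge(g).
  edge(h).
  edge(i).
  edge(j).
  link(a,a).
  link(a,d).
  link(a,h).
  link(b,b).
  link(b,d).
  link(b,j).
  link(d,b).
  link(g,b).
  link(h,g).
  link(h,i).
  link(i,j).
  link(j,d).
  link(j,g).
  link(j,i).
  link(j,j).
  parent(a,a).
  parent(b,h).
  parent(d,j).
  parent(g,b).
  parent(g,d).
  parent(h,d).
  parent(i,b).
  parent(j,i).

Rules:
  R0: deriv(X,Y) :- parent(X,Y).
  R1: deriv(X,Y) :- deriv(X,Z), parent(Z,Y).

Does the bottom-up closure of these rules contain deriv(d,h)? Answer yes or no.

round 1: derive deriv(a,a) via R0 from parent(a,a)
round 1: derive deriv(b,h) via R0 from parent(b,h)
round 1: derive deriv(d,j) via R0 from parent(d,j)
round 1: derive deriv(g,b) via R0 from parent(g,b)
round 1: derive deriv(g,d) via R0 from parent(g,d)
round 1: derive deriv(h,d) via R0 from parent(h,d)
round 1: derive deriv(i,b) via R0 from parent(i,b)
round 1: derive deriv(j,i) via R0 from parent(j,i)
round 2: derive deriv(b,d) via R1 from deriv(b,h), parent(h,d)
round 2: derive deriv(d,i) via R1 from deriv(d,j), parent(j,i)
round 2: derive deriv(g,h) via R1 from deriv(g,b), parent(b,h)
round 2: derive deriv(g,j) via R1 from deriv(g,d), parent(d,j)
round 2: derive deriv(h,j) via R1 from deriv(h,d), parent(d,j)
round 2: derive deriv(i,h) via R1 from deriv(i,b), parent(b,h)
round 2: derive deriv(j,b) via R1 from deriv(j,i), parent(i,b)
round 3: derive deriv(b,j) via R1 from deriv(b,d), parent(d,j)
round 3: derive deriv(d,b) via R1 from deriv(d,i), parent(i,b)
round 3: derive deriv(g,i) via R1 from deriv(g,j), parent(j,i)
round 3: derive deriv(h,i) via R1 from deriv(h,j), parent(j,i)
round 3: derive deriv(i,d) via R1 from deriv(i,h), parent(h,d)
round 3: derive deriv(j,h) via R1 from deriv(j,b), parent(b,h)
round 4: derive deriv(b,i) via R1 from deriv(b,j), parent(j,i)
round 4: derive deriv(d,h) via R1 from deriv(d,b), parent(b,h)
round 4: derive deriv(h,b) via R1 from deriv(h,i), parent(i,b)
round 4: derive deriv(i,j) via R1 from deriv(i,d), parent(d,j)
round 4: derive deriv(j,d) via R1 from deriv(j,h), parent(h,d)
round 5: derive deriv(b,b) via R1 from deriv(b,i), parent(i,b)
round 5: derive deriv(d,d) via R1 from deriv(d,h), parent(h,d)
round 5: derive deriv(h,h) via R1 from deriv(h,b), parent(b,h)
round 5: derive deriv(i,i) via R1 from deriv(i,j), parent(j,i)
round 5: derive deriv(j,j) via R1 from deriv(j,d), parent(d,j)

yes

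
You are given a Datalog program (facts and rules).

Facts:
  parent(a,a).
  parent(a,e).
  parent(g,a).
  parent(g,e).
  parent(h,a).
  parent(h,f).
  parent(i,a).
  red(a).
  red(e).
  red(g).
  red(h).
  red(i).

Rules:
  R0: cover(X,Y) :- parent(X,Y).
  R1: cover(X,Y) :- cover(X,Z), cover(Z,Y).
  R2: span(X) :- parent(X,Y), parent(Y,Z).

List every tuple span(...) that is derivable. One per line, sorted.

span(a)
span(g)
span(h)
span(i)

round 1: derive span(a) via R2 from parent(a,a), parent(a,a)
round 1: derive span(g) via R2 from parent(g,a), parent(a,a)
round 1: derive span(h) via R2 from parent(h,a), parent(a,a)
round 1: derive span(i) via R2 from parent(i,a), parent(a,a)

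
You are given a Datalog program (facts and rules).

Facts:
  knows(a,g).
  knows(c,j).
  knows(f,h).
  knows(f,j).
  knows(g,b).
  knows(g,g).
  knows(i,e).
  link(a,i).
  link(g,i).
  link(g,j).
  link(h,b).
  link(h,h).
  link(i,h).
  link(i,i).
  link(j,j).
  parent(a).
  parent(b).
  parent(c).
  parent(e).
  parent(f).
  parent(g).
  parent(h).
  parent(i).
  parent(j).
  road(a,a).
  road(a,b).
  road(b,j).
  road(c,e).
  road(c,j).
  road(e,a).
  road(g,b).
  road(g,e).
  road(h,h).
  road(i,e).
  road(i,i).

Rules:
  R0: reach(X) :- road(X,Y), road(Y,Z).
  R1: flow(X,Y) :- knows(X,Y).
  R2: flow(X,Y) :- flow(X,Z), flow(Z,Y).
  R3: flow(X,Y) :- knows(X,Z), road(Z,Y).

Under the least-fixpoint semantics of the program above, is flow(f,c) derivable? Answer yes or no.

no

round 1: derive flow(a,g) via R1 from knows(a,g)
round 1: derive flow(c,j) via R1 from knows(c,j)
round 1: derive flow(f,h) via R1 from knows(f,h)
round 1: derive flow(f,j) via R1 from knows(f,j)
round 1: derive flow(g,b) via R1 from knows(g,b)
round 1: derive flow(g,g) via R1 from knows(g,g)
round 1: derive flow(i,e) via R1 from knows(i,e)
round 1: derive flow(a,b) via R3 from knows(a,g), road(g,b)
round 1: derive flow(a,e) via R3 from knows(a,g), road(g,e)
round 1: derive flow(g,e) via R3 from knows(g,g), road(g,e)
round 1: derive flow(g,j) via R3 from knows(g,b), road(b,j)
round 1: derive flow(i,a) via R3 from knows(i,e), road(e,a)
round 2: derive flow(a,j) via R2 from flow(a,g), flow(g,j)
round 2: derive flow(i,b) via R2 from flow(i,a), flow(a,b)
round 2: derive flow(i,g) via R2 from flow(i,a), flow(a,g)
round 3: derive flow(i,j) via R2 from flow(i,a), flow(a,j)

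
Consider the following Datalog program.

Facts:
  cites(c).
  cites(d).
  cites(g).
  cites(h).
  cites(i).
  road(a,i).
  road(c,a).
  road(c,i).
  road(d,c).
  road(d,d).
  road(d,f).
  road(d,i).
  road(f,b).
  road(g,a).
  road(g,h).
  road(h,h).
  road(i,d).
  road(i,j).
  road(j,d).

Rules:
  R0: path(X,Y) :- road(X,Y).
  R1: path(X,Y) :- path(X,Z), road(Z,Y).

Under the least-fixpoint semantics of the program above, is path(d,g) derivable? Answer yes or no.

round 1: derive path(a,i) via R0 from road(a,i)
round 1: derive path(c,a) via R0 from road(c,a)
round 1: derive path(c,i) via R0 from road(c,i)
round 1: derive path(d,c) via R0 from road(d,c)
round 1: derive path(d,d) via R0 from road(d,d)
round 1: derive path(d,f) via R0 from road(d,f)
round 1: derive path(d,i) via R0 from road(d,i)
round 1: derive path(f,b) via R0 from road(f,b)
round 1: derive path(g,a) via R0 from road(g,a)
round 1: derive path(g,h) via R0 from road(g,h)
round 1: derive path(h,h) via R0 from road(h,h)
round 1: derive path(i,d) via R0 from road(i,d)
round 1: derive path(i,j) via R0 from road(i,j)
round 1: derive path(j,d) via R0 from road(j,d)
round 2: derive path(a,d) via R1 from path(a,i), road(i,d)
round 2: derive path(a,j) via R1 from path(a,i), road(i,j)
round 2: derive path(c,d) via R1 from path(c,i), road(i,d)
round 2: derive path(c,j) via R1 from path(c,i), road(i,j)
round 2: derive path(d,a) via R1 from path(d,c), road(c,a)
round 2: derive path(d,b) via R1 from path(d,f), road(f,b)
round 2: derive path(d,j) via R1 from path(d,i), road(i,j)
round 2: derive path(g,i) via R1 from path(g,a), road(a,i)
round 2: derive path(i,c) via R1 from path(i,d), road(d,c)
round 2: derive path(i,f) via R1 from path(i,d), road(d,f)
round 2: derive path(i,i) via R1 from path(i,d), road(d,i)
round 2: derive path(j,c) via R1 from path(j,d), road(d,c)
round 2: derive path(j,f) via R1 from path(j,d), road(d,f)
round 2: derive path(j,i) via R1 from path(j,d), road(d,i)
round 3: derive path(a,c) via R1 from path(a,d), road(d,c)
round 3: derive path(a,f) via R1 from path(a,d), road(d,f)
round 3: derive path(c,c) via R1 from path(c,d), road(d,c)
round 3: derive path(c,f) via R1 from path(c,d), road(d,f)
round 3: derive path(g,d) via R1 from path(g,i), road(i,d)
round 3: derive path(g,j) via R1 from path(g,i), road(i,j)
round 3: derive path(i,a) via R1 from path(i,c), road(c,a)
round 3: derive path(i,b) via R1 from path(i,f), road(f,b)
round 3: derive path(j,a) via R1 from path(j,c), road(c,a)
round 3: derive path(j,b) via R1 from path(j,f), road(f,b)
round 3: derive path(j,j) via R1 from path(j,i), road(i,j)
round 4: derive path(a,a) via R1 from path(a,c), road(c,a)
round 4: derive path(a,b) via R1 from path(a,f), road(f,b)
round 4: derive path(c,b) via R1 from path(c,f), road(f,b)
round 4: derive path(g,c) via R1 from path(g,d), road(d,c)
round 4: derive path(g,f) via R1 from path(g,d), road(d,f)
round 5: derive path(g,b) via R1 from path(g,f), road(f,b)

no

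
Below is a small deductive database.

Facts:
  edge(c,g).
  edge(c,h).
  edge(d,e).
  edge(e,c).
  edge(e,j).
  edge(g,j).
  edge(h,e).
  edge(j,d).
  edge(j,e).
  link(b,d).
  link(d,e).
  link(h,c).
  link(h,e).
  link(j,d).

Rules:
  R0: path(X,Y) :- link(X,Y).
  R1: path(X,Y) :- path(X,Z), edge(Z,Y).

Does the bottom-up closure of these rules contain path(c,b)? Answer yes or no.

no

round 1: derive path(b,d) via R0 from link(b,d)
round 1: derive path(d,e) via R0 from link(d,e)
round 1: derive path(h,c) via R0 from link(h,c)
round 1: derive path(h,e) via R0 from link(h,e)
round 1: derive path(j,d) via R0 from link(j,d)
round 2: derive path(b,e) via R1 from path(b,d), edge(d,e)
round 2: derive path(d,c) via R1 from path(d,e), edge(e,c)
round 2: derive path(d,j) via R1 from path(d,e), edge(e,j)
round 2: derive path(h,g) via R1 from path(h,c), edge(c,g)
round 2: derive path(h,h) via R1 from path(h,c), edge(c,h)
round 2: derive path(h,j) via R1 from path(h,e), edge(e,j)
round 2: derive path(j,e) via R1 from path(j,d), edge(d,e)
round 3: derive path(b,c) via R1 from path(b,e), edge(e,c)
round 3: derive path(b,j) via R1 from path(b,e), edge(e,j)
round 3: derive path(d,d) via R1 from path(d,j), edge(j,d)
round 3: derive path(d,g) via R1 from path(d,c), edge(c,g)
round 3: derive path(d,h) via R1 from path(d,c), edge(c,h)
round 3: derive path(h,d) via R1 from path(h,j), edge(j,d)
round 3: derive path(j,c) via R1 from path(j,e), edge(e,c)
round 3: derive path(j,j) via R1 from path(j,e), edge(e,j)
round 4: derive path(b,g) via R1 from path(b,c), edge(c,g)
round 4: derive path(b,h) via R1 from path(b,c), edge(c,h)
round 4: derive path(j,g) via R1 from path(j,c), edge(c,g)
round 4: derive path(j,h) via R1 from path(j,c), edge(c,h)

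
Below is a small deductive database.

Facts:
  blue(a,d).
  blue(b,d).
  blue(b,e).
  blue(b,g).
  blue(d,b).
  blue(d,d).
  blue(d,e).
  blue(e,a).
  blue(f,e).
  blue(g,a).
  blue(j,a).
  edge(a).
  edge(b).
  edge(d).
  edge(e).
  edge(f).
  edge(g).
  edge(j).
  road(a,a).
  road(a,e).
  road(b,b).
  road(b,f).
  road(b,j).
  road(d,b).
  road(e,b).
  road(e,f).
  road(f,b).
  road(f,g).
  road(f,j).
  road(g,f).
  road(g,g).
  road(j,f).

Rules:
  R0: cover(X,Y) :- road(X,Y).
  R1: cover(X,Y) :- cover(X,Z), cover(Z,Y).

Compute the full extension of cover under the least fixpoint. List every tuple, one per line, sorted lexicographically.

round 1: derive cover(a,a) via R0 from road(a,a)
round 1: derive cover(a,e) via R0 from road(a,e)
round 1: derive cover(b,b) via R0 from road(b,b)
round 1: derive cover(b,f) via R0 from road(b,f)
round 1: derive cover(b,j) via R0 from road(b,j)
round 1: derive cover(d,b) via R0 from road(d,b)
round 1: derive cover(e,b) via R0 from road(e,b)
round 1: derive cover(e,f) via R0 from road(e,f)
round 1: derive cover(f,b) via R0 from road(f,b)
round 1: derive cover(f,g) via R0 from road(f,g)
round 1: derive cover(f,j) via R0 from road(f,j)
round 1: derive cover(g,f) via R0 from road(g,f)
round 1: derive cover(g,g) via R0 from road(g,g)
round 1: derive cover(j,f) via R0 from road(j,f)
round 2: derive cover(a,b) via R1 from cover(a,e), cover(e,b)
round 2: derive cover(a,f) via R1 from cover(a,e), cover(e,f)
round 2: derive cover(b,g) via R1 from cover(b,f), cover(f,g)
round 2: derive cover(d,f) via R1 from cover(d,b), cover(b,f)
round 2: derive cover(d,j) via R1 from cover(d,b), cover(b,j)
round 2: derive cover(e,g) via R1 from cover(e,f), cover(f,g)
round 2: derive cover(e,j) via R1 from cover(e,b), cover(b,j)
round 2: derive cover(f,f) via R1 from cover(f,b), cover(b,f)
round 2: derive cover(g,b) via R1 from cover(g,f), cover(f,b)
round 2: derive cover(g,j) via R1 from cover(g,f), cover(f,j)
round 2: derive cover(j,b) via R1 from cover(j,f), cover(f,b)
round 2: derive cover(j,g) via R1 from cover(j,f), cover(f,g)
round 2: derive cover(j,j) via R1 from cover(j,f), cover(f,j)
round 3: derive cover(a,g) via R1 from cover(a,b), cover(b,g)
round 3: derive cover(a,j) via R1 from cover(a,b), cover(b,j)
round 3: derive cover(d,g) via R1 from cover(d,b), cover(b,g)

cover(a,a)
cover(a,b)
cover(a,e)
cover(a,f)
cover(a,g)
cover(a,j)
cover(b,b)
cover(b,f)
cover(b,g)
cover(b,j)
cover(d,b)
cover(d,f)
cover(d,g)
cover(d,j)
cover(e,b)
cover(e,f)
cover(e,g)
cover(e,j)
cover(f,b)
cover(f,f)
cover(f,g)
cover(f,j)
cover(g,b)
cover(g,f)
cover(g,g)
cover(g,j)
cover(j,b)
cover(j,f)
cover(j,g)
cover(j,j)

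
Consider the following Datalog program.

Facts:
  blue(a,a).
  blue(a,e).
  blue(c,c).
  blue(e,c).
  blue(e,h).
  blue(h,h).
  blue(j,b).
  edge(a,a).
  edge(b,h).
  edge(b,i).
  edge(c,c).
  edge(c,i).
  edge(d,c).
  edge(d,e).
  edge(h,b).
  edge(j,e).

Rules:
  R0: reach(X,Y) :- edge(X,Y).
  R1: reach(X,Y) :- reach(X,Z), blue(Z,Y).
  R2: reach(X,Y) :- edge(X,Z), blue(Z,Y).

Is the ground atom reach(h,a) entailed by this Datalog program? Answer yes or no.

no

round 1: derive reach(a,a) via R0 from edge(a,a)
round 1: derive reach(b,h) via R0 from edge(b,h)
round 1: derive reach(b,i) via R0 from edge(b,i)
round 1: derive reach(c,c) via R0 from edge(c,c)
round 1: derive reach(c,i) via R0 from edge(c,i)
round 1: derive reach(d,c) via R0 from edge(d,c)
round 1: derive reach(d,e) via R0 from edge(d,e)
round 1: derive reach(h,b) via R0 from edge(h,b)
round 1: derive reach(j,e) via R0 from edge(j,e)
round 1: derive reach(a,e) via R2 from edge(a,a), blue(a,e)
round 1: derive reach(d,h) via R2 from edge(d,e), blue(e,h)
round 1: derive reach(j,c) via R2 from edge(j,e), blue(e,c)
round 1: derive reach(j,h) via R2 from edge(j,e), blue(e,h)
round 2: derive reach(a,c) via R1 from reach(a,e), blue(e,c)
round 2: derive reach(a,h) via R1 from reach(a,e), blue(e,h)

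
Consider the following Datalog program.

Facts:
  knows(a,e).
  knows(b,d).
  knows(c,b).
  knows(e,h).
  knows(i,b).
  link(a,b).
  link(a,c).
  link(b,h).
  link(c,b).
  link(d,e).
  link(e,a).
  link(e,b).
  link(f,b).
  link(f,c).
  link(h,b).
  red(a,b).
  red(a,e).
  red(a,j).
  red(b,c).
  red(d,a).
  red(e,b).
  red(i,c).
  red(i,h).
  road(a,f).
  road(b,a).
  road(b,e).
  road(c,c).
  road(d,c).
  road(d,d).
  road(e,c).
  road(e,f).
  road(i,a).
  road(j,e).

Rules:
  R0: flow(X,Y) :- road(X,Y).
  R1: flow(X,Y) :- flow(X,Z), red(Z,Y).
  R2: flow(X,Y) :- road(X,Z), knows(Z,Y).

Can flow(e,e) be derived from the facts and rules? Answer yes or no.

round 1: derive flow(a,f) via R0 from road(a,f)
round 1: derive flow(b,a) via R0 from road(b,a)
round 1: derive flow(b,e) via R0 from road(b,e)
round 1: derive flow(c,c) via R0 from road(c,c)
round 1: derive flow(d,c) via R0 from road(d,c)
round 1: derive flow(d,d) via R0 from road(d,d)
round 1: derive flow(e,c) via R0 from road(e,c)
round 1: derive flow(e,f) via R0 from road(e,f)
round 1: derive flow(i,a) via R0 from road(i,a)
round 1: derive flow(j,e) via R0 from road(j,e)
round 1: derive flow(b,h) via R2 from road(b,e), knows(e,h)
round 1: derive flow(c,b) via R2 from road(c,c), knows(c,b)
round 1: derive flow(d,b) via R2 from road(d,c), knows(c,b)
round 1: derive flow(e,b) via R2 from road(e,c), knows(c,b)
round 1: derive flow(i,e) via R2 from road(i,a), knows(a,e)
round 1: derive flow(j,h) via R2 from road(j,e), knows(e,h)
round 2: derive flow(b,b) via R1 from flow(b,a), red(a,b)
round 2: derive flow(b,j) via R1 from flow(b,a), red(a,j)
round 2: derive flow(d,a) via R1 from flow(d,d), red(d,a)
round 2: derive flow(i,b) via R1 from flow(i,a), red(a,b)
round 2: derive flow(i,j) via R1 from flow(i,a), red(a,j)
round 2: derive flow(j,b) via R1 from flow(j,e), red(e,b)
round 3: derive flow(b,c) via R1 from flow(b,b), red(b,c)
round 3: derive flow(d,e) via R1 from flow(d,a), red(a,e)
round 3: derive flow(d,j) via R1 from flow(d,a), red(a,j)
round 3: derive flow(i,c) via R1 from flow(i,b), red(b,c)
round 3: derive flow(j,c) via R1 from flow(j,b), red(b,c)

no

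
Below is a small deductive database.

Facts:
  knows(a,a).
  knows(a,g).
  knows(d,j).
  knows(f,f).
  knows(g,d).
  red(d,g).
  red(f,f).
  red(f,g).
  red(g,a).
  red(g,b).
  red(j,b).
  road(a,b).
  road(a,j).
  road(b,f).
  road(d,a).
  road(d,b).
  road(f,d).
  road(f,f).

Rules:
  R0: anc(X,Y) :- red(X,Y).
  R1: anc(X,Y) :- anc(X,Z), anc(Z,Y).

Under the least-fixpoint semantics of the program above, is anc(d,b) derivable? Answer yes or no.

yes

round 1: derive anc(d,g) via R0 from red(d,g)
round 1: derive anc(f,f) via R0 from red(f,f)
round 1: derive anc(f,g) via R0 from red(f,g)
round 1: derive anc(g,a) via R0 from red(g,a)
round 1: derive anc(g,b) via R0 from red(g,b)
round 1: derive anc(j,b) via R0 from red(j,b)
round 2: derive anc(d,a) via R1 from anc(d,g), anc(g,a)
round 2: derive anc(d,b) via R1 from anc(d,g), anc(g,b)
round 2: derive anc(f,a) via R1 from anc(f,g), anc(g,a)
round 2: derive anc(f,b) via R1 from anc(f,g), anc(g,b)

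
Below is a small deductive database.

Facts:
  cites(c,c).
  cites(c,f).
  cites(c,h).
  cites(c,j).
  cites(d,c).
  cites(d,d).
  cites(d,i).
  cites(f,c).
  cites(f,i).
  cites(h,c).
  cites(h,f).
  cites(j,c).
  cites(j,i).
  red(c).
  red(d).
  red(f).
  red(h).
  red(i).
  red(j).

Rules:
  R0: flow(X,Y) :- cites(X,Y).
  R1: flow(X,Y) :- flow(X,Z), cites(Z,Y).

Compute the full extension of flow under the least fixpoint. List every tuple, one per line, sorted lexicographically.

flow(c,c)
flow(c,f)
flow(c,h)
flow(c,i)
flow(c,j)
flow(d,c)
flow(d,d)
flow(d,f)
flow(d,h)
flow(d,i)
flow(d,j)
flow(f,c)
flow(f,f)
flow(f,h)
flow(f,i)
flow(f,j)
flow(h,c)
flow(h,f)
flow(h,h)
flow(h,i)
flow(h,j)
flow(j,c)
flow(j,f)
flow(j,h)
flow(j,i)
flow(j,j)

round 1: derive flow(c,c) via R0 from cites(c,c)
round 1: derive flow(c,f) via R0 from cites(c,f)
round 1: derive flow(c,h) via R0 from cites(c,h)
round 1: derive flow(c,j) via R0 from cites(c,j)
round 1: derive flow(d,c) via R0 from cites(d,c)
round 1: derive flow(d,d) via R0 from cites(d,d)
round 1: derive flow(d,i) via R0 from cites(d,i)
round 1: derive flow(f,c) via R0 from cites(f,c)
round 1: derive flow(f,i) via R0 from cites(f,i)
round 1: derive flow(h,c) via R0 from cites(h,c)
round 1: derive flow(h,f) via R0 from cites(h,f)
round 1: derive flow(j,c) via R0 from cites(j,c)
round 1: derive flow(j,i) via R0 from cites(j,i)
round 2: derive flow(c,i) via R1 from flow(c,f), cites(f,i)
round 2: derive flow(d,f) via R1 from flow(d,c), cites(c,f)
round 2: derive flow(d,h) via R1 from flow(d,c), cites(c,h)
round 2: derive flow(d,j) via R1 from flow(d,c), cites(c,j)
round 2: derive flow(f,f) via R1 from flow(f,c), cites(c,f)
round 2: derive flow(f,h) via R1 from flow(f,c), cites(c,h)
round 2: derive flow(f,j) via R1 from flow(f,c), cites(c,j)
round 2: derive flow(h,h) via R1 from flow(h,c), cites(c,h)
round 2: derive flow(h,i) via R1 from flow(h,f), cites(f,i)
round 2: derive flow(h,j) via R1 from flow(h,c), cites(c,j)
round 2: derive flow(j,f) via R1 from flow(j,c), cites(c,f)
round 2: derive flow(j,h) via R1 from flow(j,c), cites(c,h)
round 2: derive flow(j,j) via R1 from flow(j,c), cites(c,j)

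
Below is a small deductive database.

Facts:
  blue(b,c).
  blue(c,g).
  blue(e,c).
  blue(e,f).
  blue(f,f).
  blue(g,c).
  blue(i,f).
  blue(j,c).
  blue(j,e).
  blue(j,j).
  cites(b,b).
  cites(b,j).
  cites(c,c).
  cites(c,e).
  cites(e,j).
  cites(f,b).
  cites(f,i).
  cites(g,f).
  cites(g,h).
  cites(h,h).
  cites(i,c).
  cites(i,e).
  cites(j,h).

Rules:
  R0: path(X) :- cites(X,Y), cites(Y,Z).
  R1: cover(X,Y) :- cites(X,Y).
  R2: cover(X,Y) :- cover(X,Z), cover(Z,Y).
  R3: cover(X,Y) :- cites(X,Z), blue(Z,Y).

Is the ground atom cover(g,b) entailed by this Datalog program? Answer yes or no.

round 1: derive cover(b,b) via R1 from cites(b,b)
round 1: derive cover(b,j) via R1 from cites(b,j)
round 1: derive cover(c,c) via R1 from cites(c,c)
round 1: derive cover(c,e) via R1 from cites(c,e)
round 1: derive cover(e,j) via R1 from cites(e,j)
round 1: derive cover(f,b) via R1 from cites(f,b)
round 1: derive cover(f,i) via R1 from cites(f,i)
round 1: derive cover(g,f) via R1 from cites(g,f)
round 1: derive cover(g,h) via R1 from cites(g,h)
round 1: derive cover(h,h) via R1 from cites(h,h)
round 1: derive cover(i,c) via R1 from cites(i,c)
round 1: derive cover(i,e) via R1 from cites(i,e)
round 1: derive cover(j,h) via R1 from cites(j,h)
round 1: derive cover(b,c) via R3 from cites(b,b), blue(b,c)
round 1: derive cover(b,e) via R3 from cites(b,j), blue(j,e)
round 1: derive cover(c,f) via R3 from cites(c,e), blue(e,f)
round 1: derive cover(c,g) via R3 from cites(c,c), blue(c,g)
round 1: derive cover(e,c) via R3 from cites(e,j), blue(j,c)
round 1: derive cover(e,e) via R3 from cites(e,j), blue(j,e)
round 1: derive cover(f,c) via R3 from cites(f,b), blue(b,c)
round 1: derive cover(f,f) via R3 from cites(f,i), blue(i,f)
round 1: derive cover(i,f) via R3 from cites(i,e), blue(e,f)
round 1: derive cover(i,g) via R3 from cites(i,c), blue(c,g)
round 2: derive cover(b,f) via R2 from cover(b,c), cover(c,f)
round 2: derive cover(b,g) via R2 from cover(b,c), cover(c,g)
round 2: derive cover(b,h) via R2 from cover(b,j), cover(j,h)
round 2: derive cover(c,b) via R2 from cover(c,f), cover(f,b)
round 2: derive cover(c,h) via R2 from cover(c,g), cover(g,h)
round 2: derive cover(c,i) via R2 from cover(c,f), cover(f,i)
round 2: derive cover(c,j) via R2 from cover(c,e), cover(e,j)
round 2: derive cover(e,f) via R2 from cover(e,c), cover(c,f)
round 2: derive cover(e,g) via R2 from cover(e,c), cover(c,g)
round 2: derive cover(e,h) via R2 from cover(e,j), cover(j,h)
round 2: derive cover(f,e) via R2 from cover(f,b), cover(b,e)
round 2: derive cover(f,g) via R2 from cover(f,c), cover(c,g)
round 2: derive cover(f,j) via R2 from cover(f,b), cover(b,j)
round 2: derive cover(g,b) via R2 from cover(g,f), cover(f,b)
round 2: derive cover(g,c) via R2 from cover(g,f), cover(f,c)
round 2: derive cover(g,i) via R2 from cover(g,f), cover(f,i)
round 2: derive cover(i,b) via R2 from cover(i,f), cover(f,b)
round 2: derive cover(i,h) via R2 from cover(i,g), cover(g,h)
round 2: derive cover(i,i) via R2 from cover(i,f), cover(f,i)
round 2: derive cover(i,j) via R2 from cover(i,e), cover(e,j)
round 3: derive cover(b,i) via R2 from cover(b,c), cover(c,i)
round 3: derive cover(e,b) via R2 from cover(e,c), cover(c,b)
round 3: derive cover(e,i) via R2 from cover(e,c), cover(c,i)
round 3: derive cover(f,h) via R2 from cover(f,b), cover(b,h)
round 3: derive cover(g,e) via R2 from cover(g,b), cover(b,e)
round 3: derive cover(g,g) via R2 from cover(g,b), cover(b,g)
round 3: derive cover(g,j) via R2 from cover(g,b), cover(b,j)

yes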